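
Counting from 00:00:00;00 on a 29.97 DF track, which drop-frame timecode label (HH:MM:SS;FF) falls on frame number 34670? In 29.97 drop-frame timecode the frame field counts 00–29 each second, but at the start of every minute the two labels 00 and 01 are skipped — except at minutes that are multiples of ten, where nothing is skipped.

00:19:16;26

Each 10-minute DF block holds 10 × 60 × 30 − 9 × 2 = 17982 frames. 34670 ÷ 17982 → 1 full block, remainder 16688.
Within the partial block the first minute is 1800 frames and each further minute 1798, so 9 further minute boundaries passed. Total skipped labels = 18 × 1 + 2 × 9 = 36.
Non-drop label index = 34670 + 36 = 34706; at 30 labels/s that is 00:19:16:26, i.e. DF 00:19:16;26.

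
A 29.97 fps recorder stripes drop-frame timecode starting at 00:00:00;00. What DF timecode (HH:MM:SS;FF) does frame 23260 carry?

00:12:56;02

Each 10-minute DF block holds 10 × 60 × 30 − 9 × 2 = 17982 frames. 23260 ÷ 17982 → 1 full block, remainder 5278.
Within the partial block the first minute is 1800 frames and each further minute 1798, so 2 further minute boundaries passed. Total skipped labels = 18 × 1 + 2 × 2 = 22.
Non-drop label index = 23260 + 22 = 23282; at 30 labels/s that is 00:12:56:02, i.e. DF 00:12:56;02.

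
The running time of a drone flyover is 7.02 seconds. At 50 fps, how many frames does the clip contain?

351 frames

Frames = 7.02 × 50 = 351.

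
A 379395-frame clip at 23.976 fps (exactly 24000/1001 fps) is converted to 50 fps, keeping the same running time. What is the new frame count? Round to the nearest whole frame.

791197 frames

Frames at target rate = 379395 × (50) / (24000/1001) = 25318293/32 ≈ 791196.656.
Nearest whole frame: 791197.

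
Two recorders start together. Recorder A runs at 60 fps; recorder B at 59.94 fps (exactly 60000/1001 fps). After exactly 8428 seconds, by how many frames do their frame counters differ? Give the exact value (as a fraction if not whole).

72240/143 frames

A emits 60 × 8428 = 505680 frames; B emits 60000/1001 × 8428 = 72240000/143.
Difference = 72240/143 frames (≈ 505.1748); B is behind A.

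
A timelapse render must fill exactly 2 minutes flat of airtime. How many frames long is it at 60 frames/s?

7200 frames

2 min = 120 s.
Frames = 120 × 60 = 7200.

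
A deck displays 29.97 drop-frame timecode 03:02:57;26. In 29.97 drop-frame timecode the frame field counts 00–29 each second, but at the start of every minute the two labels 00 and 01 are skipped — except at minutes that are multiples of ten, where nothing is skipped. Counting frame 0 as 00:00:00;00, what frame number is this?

Complete 10-minute blocks: 18, each 17982 frames → 323676.
Remaining 2 whole minutes in the current block: 1800 + 1 × 1798 = 3598 frames.
Within the current minute: 57 × 30 + 26 − 2 = 1734 (labels ;00/;01 skipped at this minute). Total = 323676 + 3598 + 1734 = 329008.

329008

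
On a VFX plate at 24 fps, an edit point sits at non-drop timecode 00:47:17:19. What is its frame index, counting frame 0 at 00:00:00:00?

Total seconds to the label: (0 × 3600 + 47 × 60 + 17) = 2837.
Frame index = 2837 × 24 + 19 = 68107.

frame 68107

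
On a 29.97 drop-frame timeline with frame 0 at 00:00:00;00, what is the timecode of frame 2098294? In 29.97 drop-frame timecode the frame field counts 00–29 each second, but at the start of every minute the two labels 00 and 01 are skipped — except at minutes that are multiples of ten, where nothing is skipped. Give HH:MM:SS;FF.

Each 10-minute DF block holds 10 × 60 × 30 − 9 × 2 = 17982 frames. 2098294 ÷ 17982 → 116 full blocks, remainder 12382.
Within the partial block the first minute is 1800 frames and each further minute 1798, so 6 further minute boundaries passed. Total skipped labels = 18 × 116 + 2 × 6 = 2100.
Non-drop label index = 2098294 + 2100 = 2100394; at 30 labels/s that is 19:26:53:04, i.e. DF 19:26:53;04.

19:26:53;04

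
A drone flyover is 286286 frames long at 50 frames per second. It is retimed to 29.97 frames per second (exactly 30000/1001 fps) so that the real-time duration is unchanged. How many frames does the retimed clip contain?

171600 frames

Target frames = source frames × (target rate / source rate) = 286286 × (30000/1001)/(50) = 286286 × 600/1001 = 171600.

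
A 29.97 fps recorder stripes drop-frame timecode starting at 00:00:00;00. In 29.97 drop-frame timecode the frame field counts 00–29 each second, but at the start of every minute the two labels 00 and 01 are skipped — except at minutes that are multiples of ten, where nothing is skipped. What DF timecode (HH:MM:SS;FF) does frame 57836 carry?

Ten DF minutes hold 17982 frames, so frame 57836 lies in block 3 (frames 53946–71927) with 3890 frames into that block.
The block's first minute is 1800 frames and the rest 1798 each; 3890 frames reaches minute 2, so 3 × 18 + 2 × 2 = 58 labels have been skipped so far.
Adding those back, label number 57836 + 58 = 57894 at 30 labels/s is 1929 s + 24 f = 0 h 32 min 9 s frame 24, i.e. 00:32:09;24.

00:32:09;24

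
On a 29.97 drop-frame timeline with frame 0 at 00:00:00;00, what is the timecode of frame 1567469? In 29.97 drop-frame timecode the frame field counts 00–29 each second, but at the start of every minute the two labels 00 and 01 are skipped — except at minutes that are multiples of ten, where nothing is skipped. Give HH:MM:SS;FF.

14:31:41;07

Ten DF minutes hold 17982 frames, so frame 1567469 lies in block 87 (frames 1564434–1582415) with 3035 frames into that block.
The block's first minute is 1800 frames and the rest 1798 each; 3035 frames reaches minute 1, so 87 × 18 + 1 × 2 = 1568 labels have been skipped so far.
Adding those back, label number 1567469 + 1568 = 1569037 at 30 labels/s is 52301 s + 7 f = 14 h 31 min 41 s frame 7, i.e. 14:31:41;07.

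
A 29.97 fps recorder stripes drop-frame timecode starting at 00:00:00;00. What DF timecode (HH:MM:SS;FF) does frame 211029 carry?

01:57:21;11

Each 10-minute DF block holds 10 × 60 × 30 − 9 × 2 = 17982 frames. 211029 ÷ 17982 → 11 full blocks, remainder 13227.
Within the partial block the first minute is 1800 frames and each further minute 1798, so 7 further minute boundaries passed. Total skipped labels = 18 × 11 + 2 × 7 = 212.
Non-drop label index = 211029 + 212 = 211241; at 30 labels/s that is 01:57:21:11, i.e. DF 01:57:21;11.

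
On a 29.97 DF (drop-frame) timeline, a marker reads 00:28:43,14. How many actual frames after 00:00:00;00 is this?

51652

Complete 10-minute blocks: 2, each 17982 frames → 35964.
Remaining 8 whole minutes in the current block: 1800 + 7 × 1798 = 14386 frames.
Within the current minute: 43 × 30 + 14 − 2 = 1302 (labels ;00/;01 skipped at this minute). Total = 35964 + 14386 + 1302 = 51652.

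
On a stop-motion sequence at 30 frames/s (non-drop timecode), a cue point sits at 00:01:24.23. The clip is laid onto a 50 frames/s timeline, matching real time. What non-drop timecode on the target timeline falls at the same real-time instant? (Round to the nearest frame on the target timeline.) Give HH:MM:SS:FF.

00:01:24:38

Source frame index: (0×3600 + 1×60 + 24) × 30 + 23 = 2543.
Real time: 2543 / (30) = 2543/30 s.
Target frame: (2543/30) × (50) = 12715/3 ≈ 4238.333 → 4238.
At 50 labels/s: frame 4238 → 00:01:24:38.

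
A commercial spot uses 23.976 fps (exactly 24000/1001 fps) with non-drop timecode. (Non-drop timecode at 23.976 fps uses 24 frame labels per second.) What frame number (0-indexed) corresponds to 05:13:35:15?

frame 451575

Total seconds to the label: (5 × 3600 + 13 × 60 + 35) = 18815.
Frame index = 18815 × 24 + 15 = 451575.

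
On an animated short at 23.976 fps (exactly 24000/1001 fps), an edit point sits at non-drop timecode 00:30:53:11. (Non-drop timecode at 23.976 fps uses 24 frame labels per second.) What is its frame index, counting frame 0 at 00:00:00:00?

44483

Total seconds to the label: (0 × 3600 + 30 × 60 + 53) = 1853.
Frame index = 1853 × 24 + 11 = 44483.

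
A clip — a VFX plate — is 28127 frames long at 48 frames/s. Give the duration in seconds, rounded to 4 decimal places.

585.9792 seconds

Running time = 28127 × 1/48 = 28127/48 s ≈ 585.9792 s.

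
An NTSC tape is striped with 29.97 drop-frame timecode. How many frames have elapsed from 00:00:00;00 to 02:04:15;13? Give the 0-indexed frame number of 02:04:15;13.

Complete 10-minute blocks: 12, each 17982 frames → 215784.
Remaining 4 whole minutes in the current block: 1800 + 3 × 1798 = 7194 frames.
Within the current minute: 15 × 30 + 13 − 2 = 461 (labels ;00/;01 skipped at this minute). Total = 215784 + 7194 + 461 = 223439.

223439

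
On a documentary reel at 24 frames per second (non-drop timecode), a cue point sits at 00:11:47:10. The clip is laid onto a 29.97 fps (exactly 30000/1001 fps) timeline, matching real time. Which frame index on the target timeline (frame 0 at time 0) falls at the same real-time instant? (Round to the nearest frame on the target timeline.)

Source frame index: (0×3600 + 11×60 + 47) × 24 + 10 = 16978.
Real time: 16978 / (24) = 8489/12 s.
Target frame: (8489/12) × (30000/1001) = 1632500/77 ≈ 21201.299 → 21201.

frame 21201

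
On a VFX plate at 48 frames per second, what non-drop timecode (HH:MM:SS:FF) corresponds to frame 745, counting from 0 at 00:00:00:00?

00:00:15:25

745 ÷ 48 = 15 full seconds, remainder 25 frames.
15 s = 0 h 0 min 15 s.
Timecode: 00:00:15:25.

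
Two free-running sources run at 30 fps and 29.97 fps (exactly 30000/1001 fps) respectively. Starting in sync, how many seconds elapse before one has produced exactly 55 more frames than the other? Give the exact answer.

11011/6 seconds

The gap grows by |30000/1001 − 30| = 30/1001 frames per second.
Time for a 55-frame gap: 55 ÷ (30/1001) = 11011/6 s.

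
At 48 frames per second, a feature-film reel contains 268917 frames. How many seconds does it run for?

Running time = 268917 / (48) = 5602.4375 s.

5602.4375 seconds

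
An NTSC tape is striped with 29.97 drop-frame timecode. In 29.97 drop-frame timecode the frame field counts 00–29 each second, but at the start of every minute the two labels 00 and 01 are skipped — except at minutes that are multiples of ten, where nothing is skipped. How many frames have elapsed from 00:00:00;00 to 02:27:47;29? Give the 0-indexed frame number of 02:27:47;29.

265773

As if non-drop at 30 labels/s: (2 × 3600 + 27 × 60 + 47) × 30 + 29 = 266039.
Minute boundaries passed: 147; those not divisible by 10: 147 − 14 = 133; dropped labels = 2 × 133 = 266.
Actual frame index = 266039 − 266 = 265773.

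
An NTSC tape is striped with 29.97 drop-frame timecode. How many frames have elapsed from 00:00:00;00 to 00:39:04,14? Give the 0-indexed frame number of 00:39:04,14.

As if non-drop at 30 labels/s: (0 × 3600 + 39 × 60 + 4) × 30 + 14 = 70334.
Minute boundaries passed: 39; those not divisible by 10: 39 − 3 = 36; dropped labels = 2 × 36 = 72.
Actual frame index = 70334 − 72 = 70262.

70262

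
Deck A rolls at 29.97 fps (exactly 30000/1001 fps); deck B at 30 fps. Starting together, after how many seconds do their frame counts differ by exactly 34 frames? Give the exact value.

The gap grows by |30 − 30000/1001| = 30/1001 frames per second.
Time for a 34-frame gap: 34 ÷ (30/1001) = 17017/15 s.

17017/15 seconds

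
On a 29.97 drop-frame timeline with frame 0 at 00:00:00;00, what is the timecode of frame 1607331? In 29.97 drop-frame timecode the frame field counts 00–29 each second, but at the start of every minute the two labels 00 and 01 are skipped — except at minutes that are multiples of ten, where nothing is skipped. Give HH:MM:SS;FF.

Each 10-minute DF block holds 10 × 60 × 30 − 9 × 2 = 17982 frames. 1607331 ÷ 17982 → 89 full blocks, remainder 6933.
Within the partial block the first minute is 1800 frames and each further minute 1798, so 3 further minute boundaries passed. Total skipped labels = 18 × 89 + 2 × 3 = 1608.
Non-drop label index = 1607331 + 1608 = 1608939; at 30 labels/s that is 14:53:51:09, i.e. DF 14:53:51;09.

14:53:51;09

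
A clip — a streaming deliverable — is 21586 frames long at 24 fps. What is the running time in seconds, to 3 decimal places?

899.417 seconds

Running time = 21586 × 1/24 = 10793/12 s ≈ 899.417 s.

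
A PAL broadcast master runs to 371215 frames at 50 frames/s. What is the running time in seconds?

7424.3 seconds

Running time = 371215 / (50) = 7424.3 s.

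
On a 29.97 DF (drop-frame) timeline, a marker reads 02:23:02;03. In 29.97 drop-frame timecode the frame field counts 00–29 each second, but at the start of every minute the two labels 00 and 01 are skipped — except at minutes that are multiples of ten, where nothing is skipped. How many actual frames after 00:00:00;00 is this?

As if non-drop at 30 labels/s: (2 × 3600 + 23 × 60 + 2) × 30 + 3 = 257463.
Minute boundaries passed: 143; those not divisible by 10: 143 − 14 = 129; dropped labels = 2 × 129 = 258.
Actual frame index = 257463 − 258 = 257205.

257205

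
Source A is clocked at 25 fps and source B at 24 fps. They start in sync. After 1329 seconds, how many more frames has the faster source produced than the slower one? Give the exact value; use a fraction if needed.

1329 frames

A emits 25 × 1329 = 33225 frames; B emits 24 × 1329 = 31896.
Difference = 1329 frames; B is behind A.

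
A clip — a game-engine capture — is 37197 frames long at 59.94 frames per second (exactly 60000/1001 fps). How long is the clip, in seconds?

620.56995 seconds

Running time = 37197 / (60000/1001) = 620.56995 s.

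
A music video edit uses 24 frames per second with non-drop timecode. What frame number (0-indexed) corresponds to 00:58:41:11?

84515

Total seconds to the label: (0 × 3600 + 58 × 60 + 41) = 3521.
Frame index = 3521 × 24 + 11 = 84515.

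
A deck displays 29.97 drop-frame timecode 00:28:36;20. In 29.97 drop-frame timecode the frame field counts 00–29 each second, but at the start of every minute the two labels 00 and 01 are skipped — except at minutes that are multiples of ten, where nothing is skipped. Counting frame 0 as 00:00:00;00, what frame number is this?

As if non-drop at 30 labels/s: (0 × 3600 + 28 × 60 + 36) × 30 + 20 = 51500.
Minute boundaries passed: 28; those not divisible by 10: 28 − 2 = 26; dropped labels = 2 × 26 = 52.
Actual frame index = 51500 − 52 = 51448.

51448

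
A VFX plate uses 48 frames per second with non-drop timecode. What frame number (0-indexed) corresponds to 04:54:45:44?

Total seconds to the label: (4 × 3600 + 54 × 60 + 45) = 17685.
Frame index = 17685 × 48 + 44 = 848924.

frame 848924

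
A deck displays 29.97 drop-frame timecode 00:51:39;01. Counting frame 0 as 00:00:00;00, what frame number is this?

92879

As if non-drop at 30 labels/s: (0 × 3600 + 51 × 60 + 39) × 30 + 1 = 92971.
Minute boundaries passed: 51; those not divisible by 10: 51 − 5 = 46; dropped labels = 2 × 46 = 92.
Actual frame index = 92971 − 92 = 92879.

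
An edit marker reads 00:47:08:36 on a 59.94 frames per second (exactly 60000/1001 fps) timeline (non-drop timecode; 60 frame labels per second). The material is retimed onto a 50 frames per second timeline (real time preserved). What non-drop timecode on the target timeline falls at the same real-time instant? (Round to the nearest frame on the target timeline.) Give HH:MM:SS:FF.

Source frame index: (0×3600 + 47×60 + 8) × 60 + 36 = 169716.
Real time: 169716 / (60000/1001) = 14157143/5000 s.
Target frame: (14157143/5000) × (50) = 14157143/100 ≈ 141571.430 → 141571.
At 50 labels/s: frame 141571 → 00:47:11:21.

00:47:11:21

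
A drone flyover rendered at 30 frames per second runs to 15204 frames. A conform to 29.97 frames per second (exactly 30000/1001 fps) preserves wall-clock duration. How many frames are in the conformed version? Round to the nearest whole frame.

15189 frames

Frames at target rate = 15204 × (30000/1001) / (30) = 2172000/143 ≈ 15188.811.
Nearest whole frame: 15189.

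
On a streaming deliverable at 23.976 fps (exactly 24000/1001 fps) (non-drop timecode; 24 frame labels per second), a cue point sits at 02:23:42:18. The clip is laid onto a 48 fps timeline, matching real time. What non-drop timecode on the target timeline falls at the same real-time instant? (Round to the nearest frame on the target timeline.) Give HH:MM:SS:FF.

02:23:51:18

Source frame index: (2×3600 + 23×60 + 42) × 24 + 18 = 206946.
Real time: 206946 / (24000/1001) = 34525491/4000 s.
Target frame: (34525491/4000) × (48) = 103576473/250 ≈ 414305.892 → 414306.
At 48 labels/s: frame 414306 → 02:23:51:18.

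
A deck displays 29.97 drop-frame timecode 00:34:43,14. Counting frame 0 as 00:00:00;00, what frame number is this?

62442

Complete 10-minute blocks: 3, each 17982 frames → 53946.
Remaining 4 whole minutes in the current block: 1800 + 3 × 1798 = 7194 frames.
Within the current minute: 43 × 30 + 14 − 2 = 1302 (labels ;00/;01 skipped at this minute). Total = 53946 + 7194 + 1302 = 62442.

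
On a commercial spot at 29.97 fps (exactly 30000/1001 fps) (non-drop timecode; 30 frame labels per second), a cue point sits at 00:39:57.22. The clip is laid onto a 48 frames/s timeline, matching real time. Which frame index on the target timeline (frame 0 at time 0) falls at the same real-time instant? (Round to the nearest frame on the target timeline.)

Source frame index: (0×3600 + 39×60 + 57) × 30 + 22 = 71932.
Real time: 71932 / (30000/1001) = 18000983/7500 s.
Target frame: (18000983/7500) × (48) = 72003932/625 ≈ 115206.291 → 115206.

frame 115206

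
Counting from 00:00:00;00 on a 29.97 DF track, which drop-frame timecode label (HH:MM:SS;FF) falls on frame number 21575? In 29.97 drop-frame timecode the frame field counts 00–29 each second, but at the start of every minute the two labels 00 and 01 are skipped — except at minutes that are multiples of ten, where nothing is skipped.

Each 10-minute DF block holds 10 × 60 × 30 − 9 × 2 = 17982 frames. 21575 ÷ 17982 → 1 full block, remainder 3593.
Within the partial block the first minute is 1800 frames and each further minute 1798, so 1 further minute boundary passed. Total skipped labels = 18 × 1 + 2 × 1 = 20.
Non-drop label index = 21575 + 20 = 21595; at 30 labels/s that is 00:11:59:25, i.e. DF 00:11:59;25.

00:11:59;25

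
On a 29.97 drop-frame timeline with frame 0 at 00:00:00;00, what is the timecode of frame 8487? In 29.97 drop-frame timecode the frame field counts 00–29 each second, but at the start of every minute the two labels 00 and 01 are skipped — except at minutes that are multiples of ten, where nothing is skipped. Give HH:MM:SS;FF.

Each 10-minute DF block holds 10 × 60 × 30 − 9 × 2 = 17982 frames. 8487 ÷ 17982 → 0 full blocks, remainder 8487.
Within the partial block the first minute is 1800 frames and each further minute 1798, so 4 further minute boundaries passed. Total skipped labels = 18 × 0 + 2 × 4 = 8.
Non-drop label index = 8487 + 8 = 8495; at 30 labels/s that is 00:04:43:05, i.e. DF 00:04:43;05.

00:04:43;05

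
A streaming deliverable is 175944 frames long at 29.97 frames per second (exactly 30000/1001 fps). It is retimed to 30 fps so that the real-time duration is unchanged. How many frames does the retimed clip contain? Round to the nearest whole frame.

176120 frames

Frames at target rate = 175944 × (30) / (30000/1001) = 22014993/125 ≈ 176119.944.
Nearest whole frame: 176120.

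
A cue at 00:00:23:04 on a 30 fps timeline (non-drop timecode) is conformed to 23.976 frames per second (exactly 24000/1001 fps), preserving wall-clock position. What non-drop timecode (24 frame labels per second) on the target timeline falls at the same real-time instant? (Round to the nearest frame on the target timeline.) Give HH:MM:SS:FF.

Source frame index: (0×3600 + 0×60 + 23) × 30 + 4 = 694.
Real time: 694 / (30) = 347/15 s.
Target frame: (347/15) × (24000/1001) = 555200/1001 ≈ 554.645 → 555.
At 24 labels/s: frame 555 → 00:00:23:03.

00:00:23:03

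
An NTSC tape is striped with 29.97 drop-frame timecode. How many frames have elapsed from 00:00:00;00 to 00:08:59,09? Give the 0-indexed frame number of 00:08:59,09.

As if non-drop at 30 labels/s: (0 × 3600 + 8 × 60 + 59) × 30 + 9 = 16179.
Minute boundaries passed: 8; those not divisible by 10: 8 − 0 = 8; dropped labels = 2 × 8 = 16.
Actual frame index = 16179 − 16 = 16163.

16163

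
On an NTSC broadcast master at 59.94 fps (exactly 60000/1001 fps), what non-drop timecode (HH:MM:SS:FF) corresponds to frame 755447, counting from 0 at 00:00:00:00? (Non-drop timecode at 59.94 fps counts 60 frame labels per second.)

755447 ÷ 60 = 12590 full seconds, remainder 47 frames.
12590 s = 3 h 29 min 50 s.
Timecode: 03:29:50:47.

03:29:50:47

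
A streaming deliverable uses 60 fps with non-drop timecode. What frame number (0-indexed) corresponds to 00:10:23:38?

37418

Total seconds to the label: (0 × 3600 + 10 × 60 + 23) = 623.
Frame index = 623 × 60 + 38 = 37418.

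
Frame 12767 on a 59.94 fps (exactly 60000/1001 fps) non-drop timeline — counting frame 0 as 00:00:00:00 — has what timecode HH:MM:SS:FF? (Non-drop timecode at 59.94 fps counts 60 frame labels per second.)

12767 ÷ 60 = 212 full seconds, remainder 47 frames.
212 s = 0 h 3 min 32 s.
Timecode: 00:03:32:47.

00:03:32:47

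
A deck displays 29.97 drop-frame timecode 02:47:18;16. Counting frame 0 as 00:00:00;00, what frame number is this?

300854

Complete 10-minute blocks: 16, each 17982 frames → 287712.
Remaining 7 whole minutes in the current block: 1800 + 6 × 1798 = 12588 frames.
Within the current minute: 18 × 30 + 16 − 2 = 554 (labels ;00/;01 skipped at this minute). Total = 287712 + 12588 + 554 = 300854.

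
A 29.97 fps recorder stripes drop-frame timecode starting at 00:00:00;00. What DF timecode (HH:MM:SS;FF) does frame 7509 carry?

Each 10-minute DF block holds 10 × 60 × 30 − 9 × 2 = 17982 frames. 7509 ÷ 17982 → 0 full blocks, remainder 7509.
Within the partial block the first minute is 1800 frames and each further minute 1798, so 4 further minute boundaries passed. Total skipped labels = 18 × 0 + 2 × 4 = 8.
Non-drop label index = 7509 + 8 = 7517; at 30 labels/s that is 00:04:10:17, i.e. DF 00:04:10;17.

00:04:10;17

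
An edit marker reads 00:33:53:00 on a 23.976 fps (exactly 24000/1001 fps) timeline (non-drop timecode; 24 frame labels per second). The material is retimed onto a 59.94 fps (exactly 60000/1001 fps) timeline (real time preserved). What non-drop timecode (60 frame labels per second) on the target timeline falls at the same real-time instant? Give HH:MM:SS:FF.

00:33:53:00

Source frame index: (0×3600 + 33×60 + 53) × 24 + 0 = 48792.
Real time: 48792 / (24000/1001) = 2035033/1000 s.
Target frame: (2035033/1000) × (60000/1001) = 121980.
At 60 labels/s: frame 121980 → 00:33:53:00.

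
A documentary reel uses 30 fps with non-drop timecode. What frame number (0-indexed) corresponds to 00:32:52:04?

59164

Total seconds to the label: (0 × 3600 + 32 × 60 + 52) = 1972.
Frame index = 1972 × 30 + 4 = 59164.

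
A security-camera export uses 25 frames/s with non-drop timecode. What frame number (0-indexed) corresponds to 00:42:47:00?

Total seconds to the label: (0 × 3600 + 42 × 60 + 47) = 2567.
Frame index = 2567 × 25 + 0 = 64175.

frame 64175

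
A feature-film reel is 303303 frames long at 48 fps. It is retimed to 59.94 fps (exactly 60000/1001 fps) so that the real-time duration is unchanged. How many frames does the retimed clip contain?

378750 frames

Target frames = source frames × (target rate / source rate) = 303303 × (60000/1001)/(48) = 303303 × 1250/1001 = 378750.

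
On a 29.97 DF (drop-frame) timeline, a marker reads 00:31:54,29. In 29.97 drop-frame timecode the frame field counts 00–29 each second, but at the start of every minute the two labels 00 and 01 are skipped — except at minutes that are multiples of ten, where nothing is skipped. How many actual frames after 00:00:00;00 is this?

As if non-drop at 30 labels/s: (0 × 3600 + 31 × 60 + 54) × 30 + 29 = 57449.
Minute boundaries passed: 31; those not divisible by 10: 31 − 3 = 28; dropped labels = 2 × 28 = 56.
Actual frame index = 57449 − 56 = 57393.

57393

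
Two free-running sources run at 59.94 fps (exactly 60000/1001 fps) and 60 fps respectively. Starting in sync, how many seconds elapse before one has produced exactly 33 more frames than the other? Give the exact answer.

550.55 seconds

The gap grows by |60 − 60000/1001| = 60/1001 frames per second.
Time for a 33-frame gap: 33 ÷ (60/1001) = 550.55 s.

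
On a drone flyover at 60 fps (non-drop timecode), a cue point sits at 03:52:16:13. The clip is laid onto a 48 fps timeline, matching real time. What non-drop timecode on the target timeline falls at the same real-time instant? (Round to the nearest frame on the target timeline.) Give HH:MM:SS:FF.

Source frame index: (3×3600 + 52×60 + 16) × 60 + 13 = 836173.
Real time: 836173 / (60) = 836173/60 s.
Target frame: (836173/60) × (48) = 3344692/5 ≈ 668938.400 → 668938.
At 48 labels/s: frame 668938 → 03:52:16:10.

03:52:16:10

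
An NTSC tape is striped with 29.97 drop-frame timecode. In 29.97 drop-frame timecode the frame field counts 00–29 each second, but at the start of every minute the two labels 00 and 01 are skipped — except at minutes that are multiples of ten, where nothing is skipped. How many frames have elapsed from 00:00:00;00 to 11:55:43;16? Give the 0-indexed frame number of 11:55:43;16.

1287018

Complete 10-minute blocks: 71, each 17982 frames → 1276722.
Remaining 5 whole minutes in the current block: 1800 + 4 × 1798 = 8992 frames.
Within the current minute: 43 × 30 + 16 − 2 = 1304 (labels ;00/;01 skipped at this minute). Total = 1276722 + 8992 + 1304 = 1287018.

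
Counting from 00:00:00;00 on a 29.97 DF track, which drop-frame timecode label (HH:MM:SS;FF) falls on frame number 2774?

00:01:32;16

Each 10-minute DF block holds 10 × 60 × 30 − 9 × 2 = 17982 frames. 2774 ÷ 17982 → 0 full blocks, remainder 2774.
Within the partial block the first minute is 1800 frames and each further minute 1798, so 1 further minute boundary passed. Total skipped labels = 18 × 0 + 2 × 1 = 2.
Non-drop label index = 2774 + 2 = 2776; at 30 labels/s that is 00:01:32:16, i.e. DF 00:01:32;16.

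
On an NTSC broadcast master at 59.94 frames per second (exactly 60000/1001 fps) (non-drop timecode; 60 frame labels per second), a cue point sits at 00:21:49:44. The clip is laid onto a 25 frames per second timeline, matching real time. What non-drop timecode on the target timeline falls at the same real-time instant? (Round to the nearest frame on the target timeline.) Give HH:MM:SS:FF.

00:21:51:01

Source frame index: (0×3600 + 21×60 + 49) × 60 + 44 = 78584.
Real time: 78584 / (60000/1001) = 9832823/7500 s.
Target frame: (9832823/7500) × (25) = 9832823/300 ≈ 32776.077 → 32776.
At 25 labels/s: frame 32776 → 00:21:51:01.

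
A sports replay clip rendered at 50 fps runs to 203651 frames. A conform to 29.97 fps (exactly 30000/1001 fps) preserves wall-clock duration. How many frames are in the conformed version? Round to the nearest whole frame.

Frames at target rate = 203651 × (30000/1001) / (50) = 17455800/143 ≈ 122068.531.
Nearest whole frame: 122069.

122069 frames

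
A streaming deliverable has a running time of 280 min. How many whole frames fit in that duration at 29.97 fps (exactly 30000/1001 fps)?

280 min = 16800 s.
Frames = 16800 × 30000/1001 = 72000000/143 ≈ 503496.5035.
Complete frames: 503496.

503496 frames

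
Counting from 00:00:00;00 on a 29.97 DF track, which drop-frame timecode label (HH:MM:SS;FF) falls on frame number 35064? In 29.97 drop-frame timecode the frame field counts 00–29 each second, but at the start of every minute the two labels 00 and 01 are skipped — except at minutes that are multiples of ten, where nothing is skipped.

Each 10-minute DF block holds 10 × 60 × 30 − 9 × 2 = 17982 frames. 35064 ÷ 17982 → 1 full block, remainder 17082.
Within the partial block the first minute is 1800 frames and each further minute 1798, so 9 further minute boundaries passed. Total skipped labels = 18 × 1 + 2 × 9 = 36.
Non-drop label index = 35064 + 36 = 35100; at 30 labels/s that is 00:19:30:00, i.e. DF 00:19:30;00.

00:19:30;00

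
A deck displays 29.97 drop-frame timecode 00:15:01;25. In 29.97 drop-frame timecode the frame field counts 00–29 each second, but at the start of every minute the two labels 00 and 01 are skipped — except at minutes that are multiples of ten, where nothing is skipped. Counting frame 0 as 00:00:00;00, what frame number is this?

27027

Complete 10-minute blocks: 1, each 17982 frames → 17982.
Remaining 5 whole minutes in the current block: 1800 + 4 × 1798 = 8992 frames.
Within the current minute: 1 × 30 + 25 − 2 = 53 (labels ;00/;01 skipped at this minute). Total = 17982 + 8992 + 53 = 27027.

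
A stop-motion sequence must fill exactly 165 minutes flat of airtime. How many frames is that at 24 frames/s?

237600 frames

165 min = 9900 s.
Frames = 9900 × 24 = 237600.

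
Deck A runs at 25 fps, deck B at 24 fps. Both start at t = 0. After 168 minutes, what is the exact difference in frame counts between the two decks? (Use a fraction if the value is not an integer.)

168 min = 10080 s.
A emits 25 × 10080 = 252000 frames; B emits 24 × 10080 = 241920.
Difference = 10080 frames; B is behind A.

10080 frames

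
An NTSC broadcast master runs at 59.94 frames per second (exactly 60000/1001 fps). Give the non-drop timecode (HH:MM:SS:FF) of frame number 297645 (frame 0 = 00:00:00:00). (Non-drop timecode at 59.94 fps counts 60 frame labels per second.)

01:22:40:45

297645 ÷ 60 = 4960 full seconds, remainder 45 frames.
4960 s = 1 h 22 min 40 s.
Timecode: 01:22:40:45.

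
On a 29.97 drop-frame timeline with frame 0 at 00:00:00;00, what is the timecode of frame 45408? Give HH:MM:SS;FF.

Ten DF minutes hold 17982 frames, so frame 45408 lies in block 2 (frames 35964–53945) with 9444 frames into that block.
The block's first minute is 1800 frames and the rest 1798 each; 9444 frames reaches minute 5, so 2 × 18 + 5 × 2 = 46 labels have been skipped so far.
Adding those back, label number 45408 + 46 = 45454 at 30 labels/s is 1515 s + 4 f = 0 h 25 min 15 s frame 4, i.e. 00:25:15;04.

00:25:15;04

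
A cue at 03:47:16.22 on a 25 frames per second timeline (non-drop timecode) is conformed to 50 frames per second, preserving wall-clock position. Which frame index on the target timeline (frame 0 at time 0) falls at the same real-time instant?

frame 681844

Source frame index: (3×3600 + 47×60 + 16) × 25 + 22 = 340922.
Real time: 340922 / (25) = 340922/25 s.
Target frame: (340922/25) × (50) = 681844.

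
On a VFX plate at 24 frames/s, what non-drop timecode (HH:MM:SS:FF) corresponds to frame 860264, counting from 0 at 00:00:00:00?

09:57:24:08

860264 ÷ 24 = 35844 full seconds, remainder 8 frames.
35844 s = 9 h 57 min 24 s.
Timecode: 09:57:24:08.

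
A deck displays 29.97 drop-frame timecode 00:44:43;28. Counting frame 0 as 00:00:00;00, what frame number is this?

As if non-drop at 30 labels/s: (0 × 3600 + 44 × 60 + 43) × 30 + 28 = 80518.
Minute boundaries passed: 44; those not divisible by 10: 44 − 4 = 40; dropped labels = 2 × 40 = 80.
Actual frame index = 80518 − 80 = 80438.

80438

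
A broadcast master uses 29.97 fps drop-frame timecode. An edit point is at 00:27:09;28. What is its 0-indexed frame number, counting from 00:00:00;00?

Complete 10-minute blocks: 2, each 17982 frames → 35964.
Remaining 7 whole minutes in the current block: 1800 + 6 × 1798 = 12588 frames.
Within the current minute: 9 × 30 + 28 − 2 = 296 (labels ;00/;01 skipped at this minute). Total = 35964 + 12588 + 296 = 48848.

48848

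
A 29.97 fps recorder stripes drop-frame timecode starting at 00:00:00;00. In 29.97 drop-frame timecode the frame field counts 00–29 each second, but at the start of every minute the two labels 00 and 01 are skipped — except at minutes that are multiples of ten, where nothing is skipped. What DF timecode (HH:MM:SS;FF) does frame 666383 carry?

06:10:34;29

Each 10-minute DF block holds 10 × 60 × 30 − 9 × 2 = 17982 frames. 666383 ÷ 17982 → 37 full blocks, remainder 1049.
Within the partial block the first minute is 1800 frames and each further minute 1798, so 0 further minute boundaries passed. Total skipped labels = 18 × 37 + 2 × 0 = 666.
Non-drop label index = 666383 + 666 = 667049; at 30 labels/s that is 06:10:34:29, i.e. DF 06:10:34;29.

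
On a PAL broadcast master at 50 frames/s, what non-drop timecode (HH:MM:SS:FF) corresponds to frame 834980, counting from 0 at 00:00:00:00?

04:38:19:30

834980 ÷ 50 = 16699 full seconds, remainder 30 frames.
16699 s = 4 h 38 min 19 s.
Timecode: 04:38:19:30.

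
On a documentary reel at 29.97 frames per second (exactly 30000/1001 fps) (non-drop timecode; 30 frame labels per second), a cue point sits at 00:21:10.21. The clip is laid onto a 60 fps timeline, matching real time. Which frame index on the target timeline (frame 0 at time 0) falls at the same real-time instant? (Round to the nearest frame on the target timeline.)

Source frame index: (0×3600 + 21×60 + 10) × 30 + 21 = 38121.
Real time: 38121 / (30000/1001) = 12719707/10000 s.
Target frame: (12719707/10000) × (60) = 38159121/500 ≈ 76318.242 → 76318.

frame 76318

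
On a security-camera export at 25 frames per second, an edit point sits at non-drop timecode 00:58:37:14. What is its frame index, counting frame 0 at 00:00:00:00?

Total seconds to the label: (0 × 3600 + 58 × 60 + 37) = 3517.
Frame index = 3517 × 25 + 14 = 87939.

frame 87939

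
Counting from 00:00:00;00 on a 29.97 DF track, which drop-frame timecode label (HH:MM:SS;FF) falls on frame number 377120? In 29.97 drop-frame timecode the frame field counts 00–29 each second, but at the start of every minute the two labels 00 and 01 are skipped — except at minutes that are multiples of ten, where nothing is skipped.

Ten DF minutes hold 17982 frames, so frame 377120 lies in block 20 (frames 359640–377621) with 17480 frames into that block.
The block's first minute is 1800 frames and the rest 1798 each; 17480 frames reaches minute 9, so 20 × 18 + 9 × 2 = 378 labels have been skipped so far.
Adding those back, label number 377120 + 378 = 377498 at 30 labels/s is 12583 s + 8 f = 3 h 29 min 43 s frame 8, i.e. 03:29:43;08.

03:29:43;08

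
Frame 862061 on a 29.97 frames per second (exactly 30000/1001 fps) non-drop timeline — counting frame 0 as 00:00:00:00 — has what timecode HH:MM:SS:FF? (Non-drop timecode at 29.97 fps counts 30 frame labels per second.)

862061 ÷ 30 = 28735 full seconds, remainder 11 frames.
28735 s = 7 h 58 min 55 s.
Timecode: 07:58:55:11.

07:58:55:11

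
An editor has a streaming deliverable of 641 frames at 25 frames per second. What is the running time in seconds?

25.64 seconds

Running time = 641 / (25) = 25.64 s.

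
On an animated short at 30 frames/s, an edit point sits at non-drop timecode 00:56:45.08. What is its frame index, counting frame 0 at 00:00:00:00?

Total seconds to the label: (0 × 3600 + 56 × 60 + 45) = 3405.
Frame index = 3405 × 30 + 8 = 102158.

frame 102158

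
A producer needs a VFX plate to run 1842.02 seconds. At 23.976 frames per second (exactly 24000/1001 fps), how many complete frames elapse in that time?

44164 frames

Frames = 1842.02 × 24000/1001 = 44208480/1001 ≈ 44164.3157.
Complete frames: 44164.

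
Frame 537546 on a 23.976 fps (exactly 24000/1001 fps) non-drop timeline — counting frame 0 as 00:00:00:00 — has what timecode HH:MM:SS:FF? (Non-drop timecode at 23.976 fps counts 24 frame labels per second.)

537546 ÷ 24 = 22397 full seconds, remainder 18 frames.
22397 s = 6 h 13 min 17 s.
Timecode: 06:13:17:18.

06:13:17:18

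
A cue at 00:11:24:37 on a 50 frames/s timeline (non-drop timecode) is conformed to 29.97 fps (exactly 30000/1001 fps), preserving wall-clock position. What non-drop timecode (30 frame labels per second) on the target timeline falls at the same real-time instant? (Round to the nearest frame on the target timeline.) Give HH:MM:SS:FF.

00:11:24:02

Source frame index: (0×3600 + 11×60 + 24) × 50 + 37 = 34237.
Real time: 34237 / (50) = 34237/50 s.
Target frame: (34237/50) × (30000/1001) = 2934600/143 ≈ 20521.678 → 20522.
At 30 labels/s: frame 20522 → 00:11:24:02.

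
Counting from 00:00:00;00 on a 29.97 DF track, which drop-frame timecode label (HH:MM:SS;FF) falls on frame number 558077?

05:10:21;05

Each 10-minute DF block holds 10 × 60 × 30 − 9 × 2 = 17982 frames. 558077 ÷ 17982 → 31 full blocks, remainder 635.
Within the partial block the first minute is 1800 frames and each further minute 1798, so 0 further minute boundaries passed. Total skipped labels = 18 × 31 + 2 × 0 = 558.
Non-drop label index = 558077 + 558 = 558635; at 30 labels/s that is 05:10:21:05, i.e. DF 05:10:21;05.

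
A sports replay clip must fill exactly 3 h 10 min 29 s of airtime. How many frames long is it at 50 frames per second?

571450 frames

3 h 10 min 29 s = 11429 s.
Frames = 11429 × 50 = 571450.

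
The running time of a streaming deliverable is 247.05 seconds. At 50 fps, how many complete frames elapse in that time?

Frames = 247.05 × 50 = 24705/2 ≈ 12352.5000.
Complete frames: 12352.

12352 frames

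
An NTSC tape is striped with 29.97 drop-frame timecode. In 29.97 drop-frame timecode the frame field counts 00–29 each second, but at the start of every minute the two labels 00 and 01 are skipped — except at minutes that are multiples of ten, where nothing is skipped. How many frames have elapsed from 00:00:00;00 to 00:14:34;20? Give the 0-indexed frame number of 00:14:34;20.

26214

As if non-drop at 30 labels/s: (0 × 3600 + 14 × 60 + 34) × 30 + 20 = 26240.
Minute boundaries passed: 14; those not divisible by 10: 14 − 1 = 13; dropped labels = 2 × 13 = 26.
Actual frame index = 26240 − 26 = 26214.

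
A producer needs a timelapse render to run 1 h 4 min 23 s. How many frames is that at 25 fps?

96575 frames

1 h 4 min 23 s = 3863 s.
Frames = 3863 × 25 = 96575.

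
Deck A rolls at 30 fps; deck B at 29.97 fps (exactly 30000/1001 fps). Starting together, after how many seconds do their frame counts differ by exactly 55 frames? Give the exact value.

The gap grows by |30000/1001 − 30| = 30/1001 frames per second.
Time for a 55-frame gap: 55 ÷ (30/1001) = 11011/6 s.

11011/6 seconds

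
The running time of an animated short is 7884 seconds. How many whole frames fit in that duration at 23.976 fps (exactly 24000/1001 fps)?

Frames = 7884 × 24000/1001 = 189216000/1001 ≈ 189026.9730.
Complete frames: 189026.

189026 frames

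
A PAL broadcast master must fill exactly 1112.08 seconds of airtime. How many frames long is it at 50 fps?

Frames = 1112.08 × 50 = 55604.

55604 frames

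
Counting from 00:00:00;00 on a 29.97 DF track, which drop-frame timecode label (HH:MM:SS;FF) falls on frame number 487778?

04:31:15;16

Each 10-minute DF block holds 10 × 60 × 30 − 9 × 2 = 17982 frames. 487778 ÷ 17982 → 27 full blocks, remainder 2264.
Within the partial block the first minute is 1800 frames and each further minute 1798, so 1 further minute boundary passed. Total skipped labels = 18 × 27 + 2 × 1 = 488.
Non-drop label index = 487778 + 488 = 488266; at 30 labels/s that is 04:31:15:16, i.e. DF 04:31:15;16.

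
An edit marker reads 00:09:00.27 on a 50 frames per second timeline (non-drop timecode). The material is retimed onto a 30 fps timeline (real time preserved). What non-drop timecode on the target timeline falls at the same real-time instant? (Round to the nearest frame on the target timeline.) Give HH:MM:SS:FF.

00:09:00:16

Source frame index: (0×3600 + 9×60 + 0) × 50 + 27 = 27027.
Real time: 27027 / (50) = 27027/50 s.
Target frame: (27027/50) × (30) = 81081/5 ≈ 16216.200 → 16216.
At 30 labels/s: frame 16216 → 00:09:00:16.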